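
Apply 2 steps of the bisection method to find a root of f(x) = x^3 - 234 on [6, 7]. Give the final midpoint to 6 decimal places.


f(x) = x^3 - 234
f(6) = -18 < 0
f(7) = 109 > 0

Step 1: midpoint = (6.000000 + 7.000000)/2 = 6.500000
  f(6.500000) = 40.625000
  f(mid) > 0, so root is in [6.000000, 6.500000]

Step 2: midpoint = (6.000000 + 6.500000)/2 = 6.250000
  f(6.250000) = 10.140625
  f(mid) > 0, so root is in [6.000000, 6.250000]

midpoint = 6.250000


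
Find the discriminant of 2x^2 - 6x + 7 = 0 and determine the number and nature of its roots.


For ax^2 + bx + c = 0, discriminant D = b^2 - 4ac
Here a = 2, b = -6, c = 7
D = (-6)^2 - 4(2)(7) = 36 - 56 = -20

D = -20 < 0
The equation has no real roots (2 complex conjugate roots).

Discriminant = -20, no real roots (2 complex conjugate roots)


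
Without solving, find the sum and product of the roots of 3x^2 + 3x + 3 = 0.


By Vieta's formulas for ax^2 + bx + c = 0:
  Sum of roots = -b/a
  Product of roots = c/a

Here a = 3, b = 3, c = 3
Sum = -(3)/3 = -1
Product = 3/3 = 1

Sum = -1, Product = 1


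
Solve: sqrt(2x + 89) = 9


Square both sides: 2x + 89 = 9^2 = 81
2x = 81 - 89 = -8
x = -4
Check: sqrt(2*(-4) + 89) = sqrt(81) = 9 ✓

x = -4


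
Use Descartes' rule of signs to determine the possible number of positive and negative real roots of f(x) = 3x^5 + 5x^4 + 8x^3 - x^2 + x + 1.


Descartes' rule of signs:

For positive roots, count sign changes in f(x) = 3x^5 + 5x^4 + 8x^3 - x^2 + x + 1:
Signs of coefficients: +, +, +, -, +, +
Number of sign changes: 2
Possible positive real roots: 2, 0

For negative roots, examine f(-x) = -3x^5 + 5x^4 - 8x^3 - x^2 - x + 1:
Signs of coefficients: -, +, -, -, -, +
Number of sign changes: 3
Possible negative real roots: 3, 1

Positive roots: 2 or 0; Negative roots: 3 or 1


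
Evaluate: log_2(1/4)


We need the exponent such that 2^? = 1/4
2^(-2) = 1/2^2 = 1/4
Therefore log_2(1/4) = -2

-2


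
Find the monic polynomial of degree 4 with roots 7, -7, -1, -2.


A monic polynomial with roots 7, -7, -1, -2 is:
p(x) = (x - 7)(x + 7)(x + 1)(x + 2)
After multiplying by (x - 7): x - 7
After multiplying by (x + 7): x^2 - 49
After multiplying by (x + 1): x^3 + x^2 - 49x - 49
After multiplying by (x + 2): x^4 + 3x^3 - 47x^2 - 147x - 98

x^4 + 3x^3 - 47x^2 - 147x - 98


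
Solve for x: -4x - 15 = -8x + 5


Starting with: -4x - 15 = -8x + 5
Move all x terms to left: (-4 + 8)x = 5 + 15
Simplify: 4x = 20
Divide both sides by 4: x = 5

x = 5


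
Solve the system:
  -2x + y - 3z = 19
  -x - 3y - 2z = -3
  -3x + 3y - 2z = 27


Using Cramer's rule. Expand each determinant along the first row.
D  = (-2)*[(-3)*(-2) - (-2)*3] - 1*[(-1)*(-2) - (-2)*(-3)] + (-3)*[(-1)*3 - (-3)*(-3)]
  = (-2)*(12) - 1*(-4) + (-3)*(-12) = 16
Dx = 19*[(-3)*(-2) - (-2)*3] - 1*[(-3)*(-2) - (-2)*27] + (-3)*[(-3)*3 - (-3)*27]
  = 19*(12) - 1*(60) + (-3)*(72) = -48
Dy = (-2)*[(-3)*(-2) - (-2)*27] - 19*[(-1)*(-2) - (-2)*(-3)] + (-3)*[(-1)*27 - (-3)*(-3)]
  = (-2)*(60) - 19*(-4) + (-3)*(-36) = 64
Dz = (-2)*[(-3)*27 - (-3)*3] - 1*[(-1)*27 - (-3)*(-3)] + 19*[(-1)*3 - (-3)*(-3)]
  = (-2)*(-72) - 1*(-36) + 19*(-12) = -48
x = Dx/D = -48/16 = -3, y = Dy/D = 64/16 = 4, z = Dz/D = -48/16 = -3
Check eq1: (-2)(-3) + (1)(4) + (-3)(-3) = 19 = 19 ✓
Check eq2: (-1)(-3) + (-3)(4) + (-2)(-3) = -3 = -3 ✓
Check eq3: (-3)(-3) + (3)(4) + (-2)(-3) = 27 = 27 ✓

x = -3, y = 4, z = -3


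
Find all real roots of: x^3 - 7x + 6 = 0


Let p(x) = x^3 - 7x + 6. By the rational root theorem (leading coefficient 1), any rational root is an integer divisor of 6: try ±1, ±2, ... in turn.
Test x = 1: value = 0 ✓, so (x - 1) is a factor.
Synthetic division by (x - 1): bring down 1; 1(1) + 0 = 1; 1(1) - 7 = -6; (-6)(1) + 6 = 0 → quotient x^2 + x - 6, remainder 0.
Solve the quadratic x^2 + x - 6 = 0: discriminant = 1^2 - 4(1)(-6) = 1 + 24 = 25.
sqrt(25) = 5, so x = (-1 ± 5)/2: x = 2 or x = -3.

x = -3, x = 1, x = 2


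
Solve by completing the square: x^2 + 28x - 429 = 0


Start: x^2 + 28x - 429 = 0
Move constant: x^2 + 28x = 429
Half of 28 is 14, squared is 196
Add 196 to both sides: x^2 + 28x + 196 = 625
(x + 14)^2 = 625
x + 14 = ±25
x = -14 + 25 = 11 or x = -14 - 25 = -39

x = -39, x = 11


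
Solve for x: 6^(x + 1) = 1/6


Express both sides with the same base.
1/6 = 6^(-1)
Since the bases match, equate exponents: x + 1 = -1
So x = -1 - (1) = -2

x = -2


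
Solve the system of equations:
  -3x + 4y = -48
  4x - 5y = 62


Using Cramer's rule:
Determinant D = (-3)(-5) - (4)(4) = 15 - 16 = -1
Dx = (-48)(-5) - (62)(4) = 240 - 248 = -8
Dy = (-3)(62) - (4)(-48) = -186 + 192 = 6
x = Dx/D = -8/-1 = 8
y = Dy/D = 6/-1 = -6

x = 8, y = -6


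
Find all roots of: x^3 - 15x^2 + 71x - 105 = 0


Let p(x) = x^3 - 15x^2 + 71x - 105. By the rational root theorem (leading coefficient 1), any rational root is an integer divisor of 105: try ±1, ±2, ... in turn.
Test x = 1: value = -48 ≠ 0.
Test x = -1: value = -192 ≠ 0.
Test x = 3: value = 0 ✓, so (x - 3) is a factor.
Synthetic division by (x - 3): bring down 1; 1(3) - 15 = -12; (-12)(3) + 71 = 35; 35(3) - 105 = 0 → quotient x^2 - 12x + 35, remainder 0.
Solve the quadratic x^2 - 12x + 35 = 0: discriminant = (-12)^2 - 4(1)(35) = 144 - 140 = 4.
sqrt(4) = 2, so x = (12 ± 2)/2: x = 7 or x = 5.
Collecting all roots found:

x = 3, x = 5, x = 7


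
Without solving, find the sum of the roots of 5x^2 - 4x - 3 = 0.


By Vieta's formulas for ax^2 + bx + c = 0:
  Sum of roots = -b/a
  Product of roots = c/a

Here a = 5, b = -4, c = -3
Sum = -(-4)/5 = 4/5
Product = -3/5 = -3/5

Sum = 4/5


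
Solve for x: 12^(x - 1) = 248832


Express both sides with the same base.
248832 = 12^5
Since the bases match, equate exponents: x - 1 = 5
So x = 5 - (-1) = 6

x = 6


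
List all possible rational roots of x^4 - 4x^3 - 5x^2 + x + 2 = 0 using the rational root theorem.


Rational root theorem: possible roots are ±p/q where:
  p divides the constant term (2): p ∈ {1, 2}
  q divides the leading coefficient (1): q ∈ {1}

All possible rational roots: -2, -1, 1, 2

-2, -1, 1, 2


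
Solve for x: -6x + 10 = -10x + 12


Starting with: -6x + 10 = -10x + 12
Move all x terms to left: (-6 + 10)x = 12 - 10
Simplify: 4x = 2
Divide both sides by 4: x = 1/2

x = 1/2


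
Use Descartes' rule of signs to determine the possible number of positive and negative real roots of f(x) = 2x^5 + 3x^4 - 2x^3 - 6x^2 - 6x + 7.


Descartes' rule of signs:

For positive roots, count sign changes in f(x) = 2x^5 + 3x^4 - 2x^3 - 6x^2 - 6x + 7:
Signs of coefficients: +, +, -, -, -, +
Number of sign changes: 2
Possible positive real roots: 2, 0

For negative roots, examine f(-x) = -2x^5 + 3x^4 + 2x^3 - 6x^2 + 6x + 7:
Signs of coefficients: -, +, +, -, +, +
Number of sign changes: 3
Possible negative real roots: 3, 1

Positive roots: 2 or 0; Negative roots: 3 or 1


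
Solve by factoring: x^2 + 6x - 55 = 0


We need two numbers that multiply to -55 and add to 6.
Those numbers are 11 and -5 (since 11 * (-5) = -55 and 11 + (-5) = 6).
So x^2 + 6x - 55 = (x + 11)(x - 5) = 0
Setting each factor to zero: x = -11 or x = 5

x = -11, x = 5


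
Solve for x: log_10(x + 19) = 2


Convert to exponential form: x + 19 = 10^2 = 100
x = 100 - 19 = 81
Check: log_10(81 + 19) = log_10(100) = log_10(100) = 2 ✓

x = 81


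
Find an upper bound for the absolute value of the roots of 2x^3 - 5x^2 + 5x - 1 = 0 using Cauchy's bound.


Cauchy's bound: all roots r satisfy |r| <= 1 + max(|a_i/a_n|) for i = 0,...,n-1
where a_n is the leading coefficient.

Coefficients: [2, -5, 5, -1]
Leading coefficient a_n = 2
Ratios |a_i/a_n|: 5/2, 5/2, 1/2
Maximum ratio: 5/2
Cauchy's bound: |r| <= 1 + 5/2 = 7/2

Upper bound = 7/2


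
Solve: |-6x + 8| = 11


An absolute value equation |expr| = 11 gives two cases:
Case 1: -6x + 8 = 11
  -6x = 3, so x = -1/2
Case 2: -6x + 8 = -11
  -6x = -19, so x = 19/6

x = -1/2, x = 19/6


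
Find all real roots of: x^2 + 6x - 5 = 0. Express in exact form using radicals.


Using the quadratic formula: x = (-b ± sqrt(b^2 - 4ac)) / (2a)
Here a = 1, b = 6, c = -5
Discriminant = b^2 - 4ac = 6^2 - 4(1)(-5) = 36 + 20 = 56
Since discriminant = 56 > 0, there are two real roots.
x = (-6 ± 2*sqrt(14)) / 2
Simplifying: x = -3 ± sqrt(14)
Numerically: x ≈ 0.7417 or x ≈ -6.7417

x = -3 + sqrt(14) or x = -3 - sqrt(14)


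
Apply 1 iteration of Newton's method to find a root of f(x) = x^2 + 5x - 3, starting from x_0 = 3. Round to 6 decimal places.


Newton's method: x_(n+1) = x_n - f(x_n)/f'(x_n)
f(x) = x^2 + 5x - 3
f'(x) = 2x + 5

Iteration 1:
  f(3.000000) = 21.000000
  f'(3.000000) = 11.000000
  x_1 = 3.000000 - (21.000000)/(11.000000) = 1.090909

x_1 = 1.090909


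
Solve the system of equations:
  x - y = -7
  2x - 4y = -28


Using Cramer's rule:
Determinant D = (1)(-4) - (2)(-1) = -4 + 2 = -2
Dx = (-7)(-4) - (-28)(-1) = 28 - 28 = 0
Dy = (1)(-28) - (2)(-7) = -28 + 14 = -14
x = Dx/D = 0/-2 = 0
y = Dy/D = -14/-2 = 7

x = 0, y = 7


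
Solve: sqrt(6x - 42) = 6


Square both sides: 6x - 42 = 6^2 = 36
6x = 36 + 42 = 78
x = 13
Check: sqrt(6*13 - 42) = sqrt(36) = 6 ✓

x = 13


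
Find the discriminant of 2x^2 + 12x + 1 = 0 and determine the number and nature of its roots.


For ax^2 + bx + c = 0, discriminant D = b^2 - 4ac
Here a = 2, b = 12, c = 1
D = (12)^2 - 4(2)(1) = 144 - 8 = 136

D = 136 > 0 but not a perfect square
The equation has 2 distinct real irrational roots.

Discriminant = 136, 2 distinct real irrational roots


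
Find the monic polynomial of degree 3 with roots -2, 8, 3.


A monic polynomial with roots -2, 8, 3 is:
p(x) = (x + 2)(x - 8)(x - 3)
After multiplying by (x + 2): x + 2
After multiplying by (x - 8): x^2 - 6x - 16
After multiplying by (x - 3): x^3 - 9x^2 + 2x + 48

x^3 - 9x^2 + 2x + 48


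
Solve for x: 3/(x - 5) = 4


Multiply both sides by (x - 5): 3 = 4(x - 5)
Distribute: 3 = 4x - 20
4x = 3 + 20 = 23
x = 23/4

x = 23/4


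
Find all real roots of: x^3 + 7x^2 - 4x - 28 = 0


Let p(x) = x^3 + 7x^2 - 4x - 28. By the rational root theorem (leading coefficient 1), any rational root is an integer divisor of 28: try ±1, ±2, ... in turn.
Test x = 1: value = -24 ≠ 0.
Test x = -1: value = -18 ≠ 0.
Test x = 2: value = 0 ✓, so (x - 2) is a factor.
Synthetic division by (x - 2): bring down 1; 1(2) + 7 = 9; 9(2) - 4 = 14; 14(2) - 28 = 0 → quotient x^2 + 9x + 14, remainder 0.
Solve the quadratic x^2 + 9x + 14 = 0: discriminant = 9^2 - 4(1)(14) = 81 - 56 = 25.
sqrt(25) = 5, so x = (-9 ± 5)/2: x = -2 or x = -7.

x = -7, x = -2, x = 2


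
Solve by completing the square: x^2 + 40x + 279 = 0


Start: x^2 + 40x + 279 = 0
Move constant: x^2 + 40x = -279
Half of 40 is 20, squared is 400
Add 400 to both sides: x^2 + 40x + 400 = 121
(x + 20)^2 = 121
x + 20 = ±11
x = -20 + 11 = -9 or x = -20 - 11 = -31

x = -31, x = -9


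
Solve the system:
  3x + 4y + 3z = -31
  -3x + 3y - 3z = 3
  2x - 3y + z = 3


Using Cramer's rule. Expand each determinant along the first row.
D  = 3*[3*1 - (-3)*(-3)] - 4*[(-3)*1 - (-3)*2] + 3*[(-3)*(-3) - 3*2]
  = 3*(-6) - 4*(3) + 3*(3) = -21
Dx = (-31)*[3*1 - (-3)*(-3)] - 4*[3*1 - (-3)*3] + 3*[3*(-3) - 3*3]
  = (-31)*(-6) - 4*(12) + 3*(-18) = 84
Dy = 3*[3*1 - (-3)*3] - (-31)*[(-3)*1 - (-3)*2] + 3*[(-3)*3 - 3*2]
  = 3*(12) - (-31)*(3) + 3*(-15) = 84
Dz = 3*[3*3 - 3*(-3)] - 4*[(-3)*3 - 3*2] + (-31)*[(-3)*(-3) - 3*2]
  = 3*(18) - 4*(-15) + (-31)*(3) = 21
x = Dx/D = 84/-21 = -4, y = Dy/D = 84/-21 = -4, z = Dz/D = 21/-21 = -1
Check eq1: (3)(-4) + (4)(-4) + (3)(-1) = -31 = -31 ✓
Check eq2: (-3)(-4) + (3)(-4) + (-3)(-1) = 3 = 3 ✓
Check eq3: (2)(-4) + (-3)(-4) + (1)(-1) = 3 = 3 ✓

x = -4, y = -4, z = -1


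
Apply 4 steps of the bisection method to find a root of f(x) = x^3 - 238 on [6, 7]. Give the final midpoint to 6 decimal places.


f(x) = x^3 - 238
f(6) = -22 < 0
f(7) = 105 > 0

Step 1: midpoint = (6.000000 + 7.000000)/2 = 6.500000
  f(6.500000) = 36.625000
  f(mid) > 0, so root is in [6.000000, 6.500000]

Step 2: midpoint = (6.000000 + 6.500000)/2 = 6.250000
  f(6.250000) = 6.140625
  f(mid) > 0, so root is in [6.000000, 6.250000]

Step 3: midpoint = (6.000000 + 6.250000)/2 = 6.125000
  f(6.125000) = -8.216797
  f(mid) < 0, so root is in [6.125000, 6.250000]

Step 4: midpoint = (6.125000 + 6.250000)/2 = 6.187500
  f(6.187500) = -1.110596
  f(mid) < 0, so root is in [6.187500, 6.250000]

midpoint = 6.187500


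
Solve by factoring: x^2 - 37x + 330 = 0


We need two numbers that multiply to 330 and add to -37.
Those numbers are -15 and -22 (since (-15) * (-22) = 330 and (-15) + (-22) = -37).
So x^2 - 37x + 330 = (x - 15)(x - 22) = 0
Setting each factor to zero: x = 15 or x = 22

x = 15, x = 22


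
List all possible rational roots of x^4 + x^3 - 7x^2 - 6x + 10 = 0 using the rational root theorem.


Rational root theorem: possible roots are ±p/q where:
  p divides the constant term (10): p ∈ {1, 2, 5, 10}
  q divides the leading coefficient (1): q ∈ {1}

All possible rational roots: -10, -5, -2, -1, 1, 2, 5, 10

-10, -5, -2, -1, 1, 2, 5, 10


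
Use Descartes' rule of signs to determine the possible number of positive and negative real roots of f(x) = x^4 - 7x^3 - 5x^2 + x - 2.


Descartes' rule of signs:

For positive roots, count sign changes in f(x) = x^4 - 7x^3 - 5x^2 + x - 2:
Signs of coefficients: +, -, -, +, -
Number of sign changes: 3
Possible positive real roots: 3, 1

For negative roots, examine f(-x) = x^4 + 7x^3 - 5x^2 - x - 2:
Signs of coefficients: +, +, -, -, -
Number of sign changes: 1
Possible negative real roots: 1

Positive roots: 3 or 1; Negative roots: 1


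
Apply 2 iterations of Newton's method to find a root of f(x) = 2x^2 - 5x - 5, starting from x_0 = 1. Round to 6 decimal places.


Newton's method: x_(n+1) = x_n - f(x_n)/f'(x_n)
f(x) = 2x^2 - 5x - 5
f'(x) = 4x - 5

Iteration 1:
  f(1.000000) = -8.000000
  f'(1.000000) = -1.000000
  x_1 = 1.000000 - (-8.000000)/(-1.000000) = -7.000000

Iteration 2:
  f(-7.000000) = 128.000000
  f'(-7.000000) = -33.000000
  x_2 = -7.000000 - (128.000000)/(-33.000000) = -3.121212

x_2 = -3.121212


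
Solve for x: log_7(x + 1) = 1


Convert to exponential form: x + 1 = 7^1 = 7
x = 7 - 1 = 6
Check: log_7(6 + 1) = log_7(7) = log_7(7) = 1 ✓

x = 6


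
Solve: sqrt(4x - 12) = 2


Square both sides: 4x - 12 = 2^2 = 4
4x = 4 + 12 = 16
x = 4
Check: sqrt(4*4 - 12) = sqrt(4) = 2 ✓

x = 4


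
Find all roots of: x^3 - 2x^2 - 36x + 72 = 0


Let p(x) = x^3 - 2x^2 - 36x + 72. By the rational root theorem (leading coefficient 1), any rational root is an integer divisor of 72: try ±1, ±2, ... in turn.
Test x = 1: value = 35 ≠ 0.
Test x = -1: value = 105 ≠ 0.
Test x = 2: value = 0 ✓, so (x - 2) is a factor.
Synthetic division by (x - 2): bring down 1; 1(2) - 2 = 0; 0(2) - 36 = -36; (-36)(2) + 72 = 0 → quotient x^2 - 36, remainder 0.
Solve the quadratic x^2 - 36 = 0: discriminant = 0^2 - 4(1)(-36) = 0 + 144 = 144.
sqrt(144) = 12, so x = (0 ± 12)/2: x = 6 or x = -6.
Collecting all roots found:

x = -6, x = 2, x = 6


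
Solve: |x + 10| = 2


An absolute value equation |expr| = 2 gives two cases:
Case 1: x + 10 = 2
  x = -8, so x = -8
Case 2: x + 10 = -2
  x = -12, so x = -12

x = -12, x = -8


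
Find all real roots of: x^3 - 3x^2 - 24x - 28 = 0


Let p(x) = x^3 - 3x^2 - 24x - 28. By the rational root theorem (leading coefficient 1), any rational root is an integer divisor of 28: try ±1, ±2, ... in turn.
Test x = 1: value = -54 ≠ 0.
Test x = -1: value = -8 ≠ 0.
Test x = 2: value = -80 ≠ 0.
Test x = -2: value = 0 ✓, so (x + 2) is a factor.
Synthetic division by (x + 2): bring down 1; 1(-2) - 3 = -5; (-5)(-2) - 24 = -14; (-14)(-2) - 28 = 0 → quotient x^2 - 5x - 14, remainder 0.
Solve the quadratic x^2 - 5x - 14 = 0: discriminant = (-5)^2 - 4(1)(-14) = 25 + 56 = 81.
sqrt(81) = 9, so x = (5 ± 9)/2: x = 7 or x = -2.

x = -2 (multiplicity 2), x = 7


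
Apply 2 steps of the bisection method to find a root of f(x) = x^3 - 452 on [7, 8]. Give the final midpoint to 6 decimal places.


f(x) = x^3 - 452
f(7) = -109 < 0
f(8) = 60 > 0

Step 1: midpoint = (7.000000 + 8.000000)/2 = 7.500000
  f(7.500000) = -30.125000
  f(mid) < 0, so root is in [7.500000, 8.000000]

Step 2: midpoint = (7.500000 + 8.000000)/2 = 7.750000
  f(7.750000) = 13.484375
  f(mid) > 0, so root is in [7.500000, 7.750000]

midpoint = 7.750000


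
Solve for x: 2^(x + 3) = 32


Express both sides with the same base.
32 = 2^5
Since the bases match, equate exponents: x + 3 = 5
So x = 5 - (3) = 2

x = 2


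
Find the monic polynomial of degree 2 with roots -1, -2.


A monic polynomial with roots -1, -2 is:
p(x) = (x + 1)(x + 2)
After multiplying by (x + 1): x + 1
After multiplying by (x + 2): x^2 + 3x + 2

x^2 + 3x + 2


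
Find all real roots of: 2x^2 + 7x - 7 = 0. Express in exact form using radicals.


Using the quadratic formula: x = (-b ± sqrt(b^2 - 4ac)) / (2a)
Here a = 2, b = 7, c = -7
Discriminant = b^2 - 4ac = 7^2 - 4(2)(-7) = 49 + 56 = 105
Since discriminant = 105 > 0, there are two real roots.
x = (-7 ± sqrt(105)) / 4
Numerically: x ≈ 0.8117 or x ≈ -4.3117

x = (-7 + sqrt(105)) / 4 or x = (-7 - sqrt(105)) / 4


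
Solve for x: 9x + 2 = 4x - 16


Starting with: 9x + 2 = 4x - 16
Move all x terms to left: (9 - 4)x = -16 - 2
Simplify: 5x = -18
Divide both sides by 5: x = -18/5

x = -18/5


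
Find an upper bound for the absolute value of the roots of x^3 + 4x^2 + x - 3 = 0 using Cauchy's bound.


Cauchy's bound: all roots r satisfy |r| <= 1 + max(|a_i/a_n|) for i = 0,...,n-1
where a_n is the leading coefficient.

Coefficients: [1, 4, 1, -3]
Leading coefficient a_n = 1
Ratios |a_i/a_n|: 4, 1, 3
Maximum ratio: 4
Cauchy's bound: |r| <= 1 + 4 = 5

Upper bound = 5


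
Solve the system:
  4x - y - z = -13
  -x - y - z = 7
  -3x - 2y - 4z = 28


Using Cramer's rule. Expand each determinant along the first row.
D  = 4*[(-1)*(-4) - (-1)*(-2)] - (-1)*[(-1)*(-4) - (-1)*(-3)] + (-1)*[(-1)*(-2) - (-1)*(-3)]
  = 4*(2) - (-1)*(1) + (-1)*(-1) = 10
Dx = (-13)*[(-1)*(-4) - (-1)*(-2)] - (-1)*[7*(-4) - (-1)*28] + (-1)*[7*(-2) - (-1)*28]
  = (-13)*(2) - (-1)*(0) + (-1)*(14) = -40
Dy = 4*[7*(-4) - (-1)*28] - (-13)*[(-1)*(-4) - (-1)*(-3)] + (-1)*[(-1)*28 - 7*(-3)]
  = 4*(0) - (-13)*(1) + (-1)*(-7) = 20
Dz = 4*[(-1)*28 - 7*(-2)] - (-1)*[(-1)*28 - 7*(-3)] + (-13)*[(-1)*(-2) - (-1)*(-3)]
  = 4*(-14) - (-1)*(-7) + (-13)*(-1) = -50
x = Dx/D = -40/10 = -4, y = Dy/D = 20/10 = 2, z = Dz/D = -50/10 = -5
Check eq1: (4)(-4) + (-1)(2) + (-1)(-5) = -13 = -13 ✓
Check eq2: (-1)(-4) + (-1)(2) + (-1)(-5) = 7 = 7 ✓
Check eq3: (-3)(-4) + (-2)(2) + (-4)(-5) = 28 = 28 ✓

x = -4, y = 2, z = -5


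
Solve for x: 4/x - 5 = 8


Subtract -5 from both sides: 4/x = 13
Multiply both sides by x: 4 = 13 * x
Divide by 13: x = 4/13

x = 4/13


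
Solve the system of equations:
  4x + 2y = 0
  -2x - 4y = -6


Using Cramer's rule:
Determinant D = (4)(-4) - (-2)(2) = -16 + 4 = -12
Dx = (0)(-4) - (-6)(2) = 0 + 12 = 12
Dy = (4)(-6) - (-2)(0) = -24 - 0 = -24
x = Dx/D = 12/-12 = -1
y = Dy/D = -24/-12 = 2

x = -1, y = 2


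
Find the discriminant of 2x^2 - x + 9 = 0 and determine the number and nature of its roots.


For ax^2 + bx + c = 0, discriminant D = b^2 - 4ac
Here a = 2, b = -1, c = 9
D = (-1)^2 - 4(2)(9) = 1 - 72 = -71

D = -71 < 0
The equation has no real roots (2 complex conjugate roots).

Discriminant = -71, no real roots (2 complex conjugate roots)


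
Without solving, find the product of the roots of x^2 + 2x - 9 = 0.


By Vieta's formulas for ax^2 + bx + c = 0:
  Sum of roots = -b/a
  Product of roots = c/a

Here a = 1, b = 2, c = -9
Sum = -(2)/1 = -2
Product = -9/1 = -9

Product = -9


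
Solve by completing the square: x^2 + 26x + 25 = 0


Start: x^2 + 26x + 25 = 0
Move constant: x^2 + 26x = -25
Half of 26 is 13, squared is 169
Add 169 to both sides: x^2 + 26x + 169 = 144
(x + 13)^2 = 144
x + 13 = ±12
x = -13 + 12 = -1 or x = -13 - 12 = -25

x = -25, x = -1


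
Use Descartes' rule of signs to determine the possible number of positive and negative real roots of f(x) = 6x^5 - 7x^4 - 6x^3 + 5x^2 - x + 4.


Descartes' rule of signs:

For positive roots, count sign changes in f(x) = 6x^5 - 7x^4 - 6x^3 + 5x^2 - x + 4:
Signs of coefficients: +, -, -, +, -, +
Number of sign changes: 4
Possible positive real roots: 4, 2, 0

For negative roots, examine f(-x) = -6x^5 - 7x^4 + 6x^3 + 5x^2 + x + 4:
Signs of coefficients: -, -, +, +, +, +
Number of sign changes: 1
Possible negative real roots: 1

Positive roots: 4 or 2 or 0; Negative roots: 1


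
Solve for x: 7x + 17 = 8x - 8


Starting with: 7x + 17 = 8x - 8
Move all x terms to left: (7 - 8)x = -8 - 17
Simplify: -x = -25
Divide both sides by -1: x = 25

x = 25


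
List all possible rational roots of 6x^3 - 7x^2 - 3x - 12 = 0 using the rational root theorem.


Rational root theorem: possible roots are ±p/q where:
  p divides the constant term (-12): p ∈ {1, 2, 3, 4, 6, 12}
  q divides the leading coefficient (6): q ∈ {1, 2, 3, 6}

All possible rational roots: -12, -6, -4, -3, -2, -3/2, -4/3, -1, -2/3, -1/2, -1/3, -1/6, 1/6, 1/3, 1/2, 2/3, 1, 4/3, 3/2, 2, 3, 4, 6, 12

-12, -6, -4, -3, -2, -3/2, -4/3, -1, -2/3, -1/2, -1/3, -1/6, 1/6, 1/3, 1/2, 2/3, 1, 4/3, 3/2, 2, 3, 4, 6, 12


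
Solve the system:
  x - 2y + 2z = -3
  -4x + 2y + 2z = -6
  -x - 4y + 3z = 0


Using Cramer's rule. Expand each determinant along the first row.
D  = 1*[2*3 - 2*(-4)] - (-2)*[(-4)*3 - 2*(-1)] + 2*[(-4)*(-4) - 2*(-1)]
  = 1*(14) - (-2)*(-10) + 2*(18) = 30
Dx = (-3)*[2*3 - 2*(-4)] - (-2)*[(-6)*3 - 2*0] + 2*[(-6)*(-4) - 2*0]
  = (-3)*(14) - (-2)*(-18) + 2*(24) = -30
Dy = 1*[(-6)*3 - 2*0] - (-3)*[(-4)*3 - 2*(-1)] + 2*[(-4)*0 - (-6)*(-1)]
  = 1*(-18) - (-3)*(-10) + 2*(-6) = -60
Dz = 1*[2*0 - (-6)*(-4)] - (-2)*[(-4)*0 - (-6)*(-1)] + (-3)*[(-4)*(-4) - 2*(-1)]
  = 1*(-24) - (-2)*(-6) + (-3)*(18) = -90
x = Dx/D = -30/30 = -1, y = Dy/D = -60/30 = -2, z = Dz/D = -90/30 = -3
Check eq1: (1)(-1) + (-2)(-2) + (2)(-3) = -3 = -3 ✓
Check eq2: (-4)(-1) + (2)(-2) + (2)(-3) = -6 = -6 ✓
Check eq3: (-1)(-1) + (-4)(-2) + (3)(-3) = 0 = 0 ✓

x = -1, y = -2, z = -3


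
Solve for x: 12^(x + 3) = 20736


Express both sides with the same base.
20736 = 12^4
Since the bases match, equate exponents: x + 3 = 4
So x = 4 - (3) = 1

x = 1


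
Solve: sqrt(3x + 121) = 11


Square both sides: 3x + 121 = 11^2 = 121
3x = 121 - 121 = 0
x = 0
Check: sqrt(3*0 + 121) = sqrt(121) = 11 ✓

x = 0


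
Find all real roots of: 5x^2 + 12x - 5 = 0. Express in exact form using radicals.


Using the quadratic formula: x = (-b ± sqrt(b^2 - 4ac)) / (2a)
Here a = 5, b = 12, c = -5
Discriminant = b^2 - 4ac = 12^2 - 4(5)(-5) = 144 + 100 = 244
Since discriminant = 244 > 0, there are two real roots.
x = (-12 ± 2*sqrt(61)) / 10
Simplifying: x = (-6 ± sqrt(61)) / 5
Numerically: x ≈ 0.3620 or x ≈ -2.7620

x = (-6 + sqrt(61)) / 5 or x = (-6 - sqrt(61)) / 5


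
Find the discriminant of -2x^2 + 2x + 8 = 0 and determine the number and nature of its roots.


For ax^2 + bx + c = 0, discriminant D = b^2 - 4ac
Here a = -2, b = 2, c = 8
D = (2)^2 - 4(-2)(8) = 4 + 64 = 68

D = 68 > 0 but not a perfect square
The equation has 2 distinct real irrational roots.

Discriminant = 68, 2 distinct real irrational roots


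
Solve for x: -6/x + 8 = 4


Subtract 8 from both sides: -6/x = -4
Multiply both sides by x: -6 = -4 * x
Divide by -4: x = 3/2

x = 3/2


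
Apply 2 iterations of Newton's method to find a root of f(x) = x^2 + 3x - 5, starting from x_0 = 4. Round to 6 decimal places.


Newton's method: x_(n+1) = x_n - f(x_n)/f'(x_n)
f(x) = x^2 + 3x - 5
f'(x) = 2x + 3

Iteration 1:
  f(4.000000) = 23.000000
  f'(4.000000) = 11.000000
  x_1 = 4.000000 - (23.000000)/(11.000000) = 1.909091

Iteration 2:
  f(1.909091) = 4.371901
  f'(1.909091) = 6.818182
  x_2 = 1.909091 - (4.371901)/(6.818182) = 1.267879

x_2 = 1.267879


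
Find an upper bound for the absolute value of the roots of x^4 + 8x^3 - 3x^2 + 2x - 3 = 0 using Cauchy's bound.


Cauchy's bound: all roots r satisfy |r| <= 1 + max(|a_i/a_n|) for i = 0,...,n-1
where a_n is the leading coefficient.

Coefficients: [1, 8, -3, 2, -3]
Leading coefficient a_n = 1
Ratios |a_i/a_n|: 8, 3, 2, 3
Maximum ratio: 8
Cauchy's bound: |r| <= 1 + 8 = 9

Upper bound = 9


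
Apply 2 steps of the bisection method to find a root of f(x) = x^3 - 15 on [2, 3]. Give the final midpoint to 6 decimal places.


f(x) = x^3 - 15
f(2) = -7 < 0
f(3) = 12 > 0

Step 1: midpoint = (2.000000 + 3.000000)/2 = 2.500000
  f(2.500000) = 0.625000
  f(mid) > 0, so root is in [2.000000, 2.500000]

Step 2: midpoint = (2.000000 + 2.500000)/2 = 2.250000
  f(2.250000) = -3.609375
  f(mid) < 0, so root is in [2.250000, 2.500000]

midpoint = 2.250000


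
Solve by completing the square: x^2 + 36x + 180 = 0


Start: x^2 + 36x + 180 = 0
Move constant: x^2 + 36x = -180
Half of 36 is 18, squared is 324
Add 324 to both sides: x^2 + 36x + 324 = 144
(x + 18)^2 = 144
x + 18 = ±12
x = -18 + 12 = -6 or x = -18 - 12 = -30

x = -30, x = -6


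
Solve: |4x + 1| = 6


An absolute value equation |expr| = 6 gives two cases:
Case 1: 4x + 1 = 6
  4x = 5, so x = 5/4
Case 2: 4x + 1 = -6
  4x = -7, so x = -7/4

x = -7/4, x = 5/4


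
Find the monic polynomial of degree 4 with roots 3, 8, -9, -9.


A monic polynomial with roots 3, 8, -9, -9 is:
p(x) = (x - 3)(x - 8)(x + 9)(x + 9)
After multiplying by (x - 3): x - 3
After multiplying by (x - 8): x^2 - 11x + 24
After multiplying by (x + 9): x^3 - 2x^2 - 75x + 216
After multiplying by (x + 9): x^4 + 7x^3 - 93x^2 - 459x + 1944

x^4 + 7x^3 - 93x^2 - 459x + 1944


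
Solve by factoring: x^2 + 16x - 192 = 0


We need two numbers that multiply to -192 and add to 16.
Those numbers are 24 and -8 (since 24 * (-8) = -192 and 24 + (-8) = 16).
So x^2 + 16x - 192 = (x + 24)(x - 8) = 0
Setting each factor to zero: x = -24 or x = 8

x = -24, x = 8


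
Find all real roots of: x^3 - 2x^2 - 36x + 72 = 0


Let p(x) = x^3 - 2x^2 - 36x + 72. By the rational root theorem (leading coefficient 1), any rational root is an integer divisor of 72: try ±1, ±2, ... in turn.
Test x = 1: value = 35 ≠ 0.
Test x = -1: value = 105 ≠ 0.
Test x = 2: value = 0 ✓, so (x - 2) is a factor.
Synthetic division by (x - 2): bring down 1; 1(2) - 2 = 0; 0(2) - 36 = -36; (-36)(2) + 72 = 0 → quotient x^2 - 36, remainder 0.
Solve the quadratic x^2 - 36 = 0: discriminant = 0^2 - 4(1)(-36) = 0 + 144 = 144.
sqrt(144) = 12, so x = (0 ± 12)/2: x = 6 or x = -6.

x = -6, x = 2, x = 6


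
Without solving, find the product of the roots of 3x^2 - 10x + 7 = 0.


By Vieta's formulas for ax^2 + bx + c = 0:
  Sum of roots = -b/a
  Product of roots = c/a

Here a = 3, b = -10, c = 7
Sum = -(-10)/3 = 10/3
Product = 7/3 = 7/3

Product = 7/3


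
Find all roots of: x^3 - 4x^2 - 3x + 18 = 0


Let p(x) = x^3 - 4x^2 - 3x + 18. By the rational root theorem (leading coefficient 1), any rational root is an integer divisor of 18: try ±1, ±2, ... in turn.
Test x = 1: value = 12 ≠ 0.
Test x = -1: value = 16 ≠ 0.
Test x = 2: value = 4 ≠ 0.
Test x = -2: value = 0 ✓, so (x + 2) is a factor.
Synthetic division by (x + 2): bring down 1; 1(-2) - 4 = -6; (-6)(-2) - 3 = 9; 9(-2) + 18 = 0 → quotient x^2 - 6x + 9, remainder 0.
Solve the quadratic x^2 - 6x + 9 = 0: discriminant = (-6)^2 - 4(1)(9) = 36 - 36 = 0.
Discriminant = 0, so a double root: x = 6/2 = 3.
Collecting all roots found:

x = -2, x = 3 (multiplicity 2)


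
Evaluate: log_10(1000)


We need the exponent such that 10^? = 1000
10^3 = 1000
Therefore log_10(1000) = 3

3


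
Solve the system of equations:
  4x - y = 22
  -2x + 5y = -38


Using Cramer's rule:
Determinant D = (4)(5) - (-2)(-1) = 20 - 2 = 18
Dx = (22)(5) - (-38)(-1) = 110 - 38 = 72
Dy = (4)(-38) - (-2)(22) = -152 + 44 = -108
x = Dx/D = 72/18 = 4
y = Dy/D = -108/18 = -6

x = 4, y = -6


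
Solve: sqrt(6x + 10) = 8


Square both sides: 6x + 10 = 8^2 = 64
6x = 64 - 10 = 54
x = 9
Check: sqrt(6*9 + 10) = sqrt(64) = 8 ✓

x = 9


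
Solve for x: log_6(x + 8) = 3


Convert to exponential form: x + 8 = 6^3 = 216
x = 216 - 8 = 208
Check: log_6(208 + 8) = log_6(216) = log_6(216) = 3 ✓

x = 208


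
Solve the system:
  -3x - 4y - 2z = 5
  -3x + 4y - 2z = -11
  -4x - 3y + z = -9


Using Cramer's rule. Expand each determinant along the first row.
D  = (-3)*[4*1 - (-2)*(-3)] - (-4)*[(-3)*1 - (-2)*(-4)] + (-2)*[(-3)*(-3) - 4*(-4)]
  = (-3)*(-2) - (-4)*(-11) + (-2)*(25) = -88
Dx = 5*[4*1 - (-2)*(-3)] - (-4)*[(-11)*1 - (-2)*(-9)] + (-2)*[(-11)*(-3) - 4*(-9)]
  = 5*(-2) - (-4)*(-29) + (-2)*(69) = -264
Dy = (-3)*[(-11)*1 - (-2)*(-9)] - 5*[(-3)*1 - (-2)*(-4)] + (-2)*[(-3)*(-9) - (-11)*(-4)]
  = (-3)*(-29) - 5*(-11) + (-2)*(-17) = 176
Dz = (-3)*[4*(-9) - (-11)*(-3)] - (-4)*[(-3)*(-9) - (-11)*(-4)] + 5*[(-3)*(-3) - 4*(-4)]
  = (-3)*(-69) - (-4)*(-17) + 5*(25) = 264
x = Dx/D = -264/-88 = 3, y = Dy/D = 176/-88 = -2, z = Dz/D = 264/-88 = -3
Check eq1: (-3)(3) + (-4)(-2) + (-2)(-3) = 5 = 5 ✓
Check eq2: (-3)(3) + (4)(-2) + (-2)(-3) = -11 = -11 ✓
Check eq3: (-4)(3) + (-3)(-2) + (1)(-3) = -9 = -9 ✓

x = 3, y = -2, z = -3


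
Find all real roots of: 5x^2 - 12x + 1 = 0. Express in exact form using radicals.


Using the quadratic formula: x = (-b ± sqrt(b^2 - 4ac)) / (2a)
Here a = 5, b = -12, c = 1
Discriminant = b^2 - 4ac = (-12)^2 - 4(5)(1) = 144 - 20 = 124
Since discriminant = 124 > 0, there are two real roots.
x = (12 ± 2*sqrt(31)) / 10
Simplifying: x = (6 ± sqrt(31)) / 5
Numerically: x ≈ 2.3136 or x ≈ 0.0864

x = (6 + sqrt(31)) / 5 or x = (6 - sqrt(31)) / 5


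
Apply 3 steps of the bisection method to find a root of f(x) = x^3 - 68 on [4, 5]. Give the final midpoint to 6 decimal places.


f(x) = x^3 - 68
f(4) = -4 < 0
f(5) = 57 > 0

Step 1: midpoint = (4.000000 + 5.000000)/2 = 4.500000
  f(4.500000) = 23.125000
  f(mid) > 0, so root is in [4.000000, 4.500000]

Step 2: midpoint = (4.000000 + 4.500000)/2 = 4.250000
  f(4.250000) = 8.765625
  f(mid) > 0, so root is in [4.000000, 4.250000]

Step 3: midpoint = (4.000000 + 4.250000)/2 = 4.125000
  f(4.125000) = 2.189453
  f(mid) > 0, so root is in [4.000000, 4.125000]

midpoint = 4.125000


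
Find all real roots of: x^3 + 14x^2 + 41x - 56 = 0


Let p(x) = x^3 + 14x^2 + 41x - 56. By the rational root theorem (leading coefficient 1), any rational root is an integer divisor of 56: try ±1, ±2, ... in turn.
Test x = 1: value = 0 ✓, so (x - 1) is a factor.
Synthetic division by (x - 1): bring down 1; 1(1) + 14 = 15; 15(1) + 41 = 56; 56(1) - 56 = 0 → quotient x^2 + 15x + 56, remainder 0.
Solve the quadratic x^2 + 15x + 56 = 0: discriminant = 15^2 - 4(1)(56) = 225 - 224 = 1.
sqrt(1) = 1, so x = (-15 ± 1)/2: x = -7 or x = -8.

x = -8, x = -7, x = 1


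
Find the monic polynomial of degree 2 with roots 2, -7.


A monic polynomial with roots 2, -7 is:
p(x) = (x - 2)(x + 7)
After multiplying by (x - 2): x - 2
After multiplying by (x + 7): x^2 + 5x - 14

x^2 + 5x - 14


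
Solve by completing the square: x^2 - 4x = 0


Start: x^2 - 4x + 0 = 0
Move constant: x^2 - 4x = 0
Half of -4 is -2, squared is 4
Add 4 to both sides: x^2 - 4x + 4 = 4
(x - 2)^2 = 4
x - 2 = ±2
x = 2 + 2 = 4 or x = 2 - 2 = 0

x = 0, x = 4


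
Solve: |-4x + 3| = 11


An absolute value equation |expr| = 11 gives two cases:
Case 1: -4x + 3 = 11
  -4x = 8, so x = -2
Case 2: -4x + 3 = -11
  -4x = -14, so x = 7/2

x = -2, x = 7/2


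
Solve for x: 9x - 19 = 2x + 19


Starting with: 9x - 19 = 2x + 19
Move all x terms to left: (9 - 2)x = 19 + 19
Simplify: 7x = 38
Divide both sides by 7: x = 38/7

x = 38/7


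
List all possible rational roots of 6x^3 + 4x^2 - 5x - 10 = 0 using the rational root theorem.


Rational root theorem: possible roots are ±p/q where:
  p divides the constant term (-10): p ∈ {1, 2, 5, 10}
  q divides the leading coefficient (6): q ∈ {1, 2, 3, 6}

All possible rational roots: -10, -5, -10/3, -5/2, -2, -5/3, -1, -5/6, -2/3, -1/2, -1/3, -1/6, 1/6, 1/3, 1/2, 2/3, 5/6, 1, 5/3, 2, 5/2, 10/3, 5, 10

-10, -5, -10/3, -5/2, -2, -5/3, -1, -5/6, -2/3, -1/2, -1/3, -1/6, 1/6, 1/3, 1/2, 2/3, 5/6, 1, 5/3, 2, 5/2, 10/3, 5, 10


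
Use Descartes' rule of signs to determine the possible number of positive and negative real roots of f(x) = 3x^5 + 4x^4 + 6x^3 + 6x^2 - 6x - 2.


Descartes' rule of signs:

For positive roots, count sign changes in f(x) = 3x^5 + 4x^4 + 6x^3 + 6x^2 - 6x - 2:
Signs of coefficients: +, +, +, +, -, -
Number of sign changes: 1
Possible positive real roots: 1

For negative roots, examine f(-x) = -3x^5 + 4x^4 - 6x^3 + 6x^2 + 6x - 2:
Signs of coefficients: -, +, -, +, +, -
Number of sign changes: 4
Possible negative real roots: 4, 2, 0

Positive roots: 1; Negative roots: 4 or 2 or 0


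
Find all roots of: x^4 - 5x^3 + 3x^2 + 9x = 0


The constant term is 0, so x = 0 is a root. Factor out x:
  x^3 - 5x^2 + 3x + 9 = 0
Let p(x) = x^3 - 5x^2 + 3x + 9. By the rational root theorem (leading coefficient 1), any rational root is an integer divisor of 9: try ±1, ±2, ... in turn.
Test x = 1: value = 8 ≠ 0.
Test x = -1: value = 0 ✓, so (x + 1) is a factor.
Synthetic division by (x + 1): bring down 1; 1(-1) - 5 = -6; (-6)(-1) + 3 = 9; 9(-1) + 9 = 0 → quotient x^2 - 6x + 9, remainder 0.
Solve the quadratic x^2 - 6x + 9 = 0: discriminant = (-6)^2 - 4(1)(9) = 36 - 36 = 0.
Discriminant = 0, so a double root: x = 6/2 = 3.
Collecting all roots found:

x = -1, x = 0, x = 3 (multiplicity 2)


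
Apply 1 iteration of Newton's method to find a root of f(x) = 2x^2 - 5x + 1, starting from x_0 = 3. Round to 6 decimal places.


Newton's method: x_(n+1) = x_n - f(x_n)/f'(x_n)
f(x) = 2x^2 - 5x + 1
f'(x) = 4x - 5

Iteration 1:
  f(3.000000) = 4.000000
  f'(3.000000) = 7.000000
  x_1 = 3.000000 - (4.000000)/(7.000000) = 2.428571

x_1 = 2.428571


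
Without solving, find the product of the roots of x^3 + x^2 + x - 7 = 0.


By Vieta's formulas for x^3 + bx^2 + cx + d = 0:
  r1 + r2 + r3 = -b/a = -1
  r1*r2 + r1*r3 + r2*r3 = c/a = 1
  r1*r2*r3 = -d/a = 7


Product = 7


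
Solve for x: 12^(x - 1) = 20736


Express both sides with the same base.
20736 = 12^4
Since the bases match, equate exponents: x - 1 = 4
So x = 4 - (-1) = 5

x = 5


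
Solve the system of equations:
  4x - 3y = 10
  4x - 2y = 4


Using Cramer's rule:
Determinant D = (4)(-2) - (4)(-3) = -8 + 12 = 4
Dx = (10)(-2) - (4)(-3) = -20 + 12 = -8
Dy = (4)(4) - (4)(10) = 16 - 40 = -24
x = Dx/D = -8/4 = -2
y = Dy/D = -24/4 = -6

x = -2, y = -6


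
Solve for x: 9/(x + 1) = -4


Multiply both sides by (x + 1): 9 = -4(x + 1)
Distribute: 9 = -4x - 4
-4x = 9 + 4 = 13
x = -13/4

x = -13/4


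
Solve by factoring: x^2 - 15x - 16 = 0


We need two numbers that multiply to -16 and add to -15.
Those numbers are -16 and 1 (since (-16) * 1 = -16 and (-16) + 1 = -15).
So x^2 - 15x - 16 = (x - 16)(x + 1) = 0
Setting each factor to zero: x = 16 or x = -1

x = -1, x = 16


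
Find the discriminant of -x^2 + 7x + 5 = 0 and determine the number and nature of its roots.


For ax^2 + bx + c = 0, discriminant D = b^2 - 4ac
Here a = -1, b = 7, c = 5
D = (7)^2 - 4(-1)(5) = 49 + 20 = 69

D = 69 > 0 but not a perfect square
The equation has 2 distinct real irrational roots.

Discriminant = 69, 2 distinct real irrational roots


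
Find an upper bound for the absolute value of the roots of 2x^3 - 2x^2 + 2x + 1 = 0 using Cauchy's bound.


Cauchy's bound: all roots r satisfy |r| <= 1 + max(|a_i/a_n|) for i = 0,...,n-1
where a_n is the leading coefficient.

Coefficients: [2, -2, 2, 1]
Leading coefficient a_n = 2
Ratios |a_i/a_n|: 1, 1, 1/2
Maximum ratio: 1
Cauchy's bound: |r| <= 1 + 1 = 2

Upper bound = 2


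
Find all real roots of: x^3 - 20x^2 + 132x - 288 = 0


Let p(x) = x^3 - 20x^2 + 132x - 288. By the rational root theorem (leading coefficient 1), any rational root is an integer divisor of 288: try ±1, ±2, ... in turn.
Test x = 1: value = -175 ≠ 0.
Test x = -1: value = -441 ≠ 0.
Test x = 2: value = -96 ≠ 0.
Test x = -2: value = -640 ≠ 0.
Test x = 3: value = -45 ≠ 0.
Test x = -3: value = -891 ≠ 0.
Test x = 4: value = -16 ≠ 0.
Test x = -4: value = -1200 ≠ 0.
Test x = 6: value = 0 ✓, so (x - 6) is a factor.
Synthetic division by (x - 6): bring down 1; 1(6) - 20 = -14; (-14)(6) + 132 = 48; 48(6) - 288 = 0 → quotient x^2 - 14x + 48, remainder 0.
Solve the quadratic x^2 - 14x + 48 = 0: discriminant = (-14)^2 - 4(1)(48) = 196 - 192 = 4.
sqrt(4) = 2, so x = (14 ± 2)/2: x = 8 or x = 6.

x = 6 (multiplicity 2), x = 8


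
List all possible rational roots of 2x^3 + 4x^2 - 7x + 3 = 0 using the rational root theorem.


Rational root theorem: possible roots are ±p/q where:
  p divides the constant term (3): p ∈ {1, 3}
  q divides the leading coefficient (2): q ∈ {1, 2}

All possible rational roots: -3, -3/2, -1, -1/2, 1/2, 1, 3/2, 3

-3, -3/2, -1, -1/2, 1/2, 1, 3/2, 3


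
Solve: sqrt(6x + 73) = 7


Square both sides: 6x + 73 = 7^2 = 49
6x = 49 - 73 = -24
x = -4
Check: sqrt(6*(-4) + 73) = sqrt(49) = 7 ✓

x = -4


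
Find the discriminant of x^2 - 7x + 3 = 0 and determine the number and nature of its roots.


For ax^2 + bx + c = 0, discriminant D = b^2 - 4ac
Here a = 1, b = -7, c = 3
D = (-7)^2 - 4(1)(3) = 49 - 12 = 37

D = 37 > 0 but not a perfect square
The equation has 2 distinct real irrational roots.

Discriminant = 37, 2 distinct real irrational roots


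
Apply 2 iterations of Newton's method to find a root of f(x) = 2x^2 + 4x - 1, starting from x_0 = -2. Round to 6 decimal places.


Newton's method: x_(n+1) = x_n - f(x_n)/f'(x_n)
f(x) = 2x^2 + 4x - 1
f'(x) = 4x + 4

Iteration 1:
  f(-2.000000) = -1.000000
  f'(-2.000000) = -4.000000
  x_1 = -2.000000 - (-1.000000)/(-4.000000) = -2.250000

Iteration 2:
  f(-2.250000) = 0.125000
  f'(-2.250000) = -5.000000
  x_2 = -2.250000 - (0.125000)/(-5.000000) = -2.225000

x_2 = -2.225000


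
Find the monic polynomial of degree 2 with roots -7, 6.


A monic polynomial with roots -7, 6 is:
p(x) = (x + 7)(x - 6)
After multiplying by (x + 7): x + 7
After multiplying by (x - 6): x^2 + x - 42

x^2 + x - 42


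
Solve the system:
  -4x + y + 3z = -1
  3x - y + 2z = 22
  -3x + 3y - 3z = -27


Using Cramer's rule. Expand each determinant along the first row.
D  = (-4)*[(-1)*(-3) - 2*3] - 1*[3*(-3) - 2*(-3)] + 3*[3*3 - (-1)*(-3)]
  = (-4)*(-3) - 1*(-3) + 3*(6) = 33
Dx = (-1)*[(-1)*(-3) - 2*3] - 1*[22*(-3) - 2*(-27)] + 3*[22*3 - (-1)*(-27)]
  = (-1)*(-3) - 1*(-12) + 3*(39) = 132
Dy = (-4)*[22*(-3) - 2*(-27)] - (-1)*[3*(-3) - 2*(-3)] + 3*[3*(-27) - 22*(-3)]
  = (-4)*(-12) - (-1)*(-3) + 3*(-15) = 0
Dz = (-4)*[(-1)*(-27) - 22*3] - 1*[3*(-27) - 22*(-3)] + (-1)*[3*3 - (-1)*(-3)]
  = (-4)*(-39) - 1*(-15) + (-1)*(6) = 165
x = Dx/D = 132/33 = 4, y = Dy/D = 0/33 = 0, z = Dz/D = 165/33 = 5
Check eq1: (-4)(4) + (1)(0) + (3)(5) = -1 = -1 ✓
Check eq2: (3)(4) + (-1)(0) + (2)(5) = 22 = 22 ✓
Check eq3: (-3)(4) + (3)(0) + (-3)(5) = -27 = -27 ✓

x = 4, y = 0, z = 5


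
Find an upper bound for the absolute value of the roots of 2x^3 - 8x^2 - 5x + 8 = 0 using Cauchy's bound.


Cauchy's bound: all roots r satisfy |r| <= 1 + max(|a_i/a_n|) for i = 0,...,n-1
where a_n is the leading coefficient.

Coefficients: [2, -8, -5, 8]
Leading coefficient a_n = 2
Ratios |a_i/a_n|: 4, 5/2, 4
Maximum ratio: 4
Cauchy's bound: |r| <= 1 + 4 = 5

Upper bound = 5


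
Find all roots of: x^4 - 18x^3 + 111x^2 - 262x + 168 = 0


Let p(x) = x^4 - 18x^3 + 111x^2 - 262x + 168. By the rational root theorem (leading coefficient 1), any rational root is an integer divisor of 168: try ±1, ±2, ... in turn.
Test x = 1: value = 0 ✓, so (x - 1) is a factor.
Synthetic division by (x - 1): bring down 1; 1(1) - 18 = -17; (-17)(1) + 111 = 94; 94(1) - 262 = -168; (-168)(1) + 168 = 0 → quotient x^3 - 17x^2 + 94x - 168, remainder 0.
Continue with the quotient x^3 - 17x^2 + 94x - 168 (candidates must divide 168; re-test x = 1 first in case it repeats).
Test x = 1: value = -90 ≠ 0.
Test x = -1: value = -280 ≠ 0.
Test x = 2: value = -40 ≠ 0.
Test x = -2: value = -432 ≠ 0.
Test x = 3: value = -12 ≠ 0.
Test x = -3: value = -630 ≠ 0.
Test x = 4: value = 0 ✓, so (x - 4) is a factor.
Synthetic division by (x - 4): bring down 1; 1(4) - 17 = -13; (-13)(4) + 94 = 42; 42(4) - 168 = 0 → quotient x^2 - 13x + 42, remainder 0.
Solve the quadratic x^2 - 13x + 42 = 0: discriminant = (-13)^2 - 4(1)(42) = 169 - 168 = 1.
sqrt(1) = 1, so x = (13 ± 1)/2: x = 7 or x = 6.
Collecting all roots found:

x = 1, x = 4, x = 6, x = 7
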